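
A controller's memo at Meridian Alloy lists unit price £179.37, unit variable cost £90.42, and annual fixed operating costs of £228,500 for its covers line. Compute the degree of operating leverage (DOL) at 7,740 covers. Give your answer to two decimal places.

1.50

Total contribution margin = 7,740 × £88.95 = £688,473.00.
Subtracting fixed costs: EBIT = £688,473.00 − £228,500 = £459,973.00.
Degree of operating leverage = £688,473.00 / £459,973.00 = 1.4968.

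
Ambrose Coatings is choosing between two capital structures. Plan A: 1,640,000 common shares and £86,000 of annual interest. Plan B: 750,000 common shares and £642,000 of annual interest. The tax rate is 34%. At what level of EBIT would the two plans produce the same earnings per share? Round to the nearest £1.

£1,110,539

At indifference, (EBIT − 86,000)(1 − t)/1,640,000 = (EBIT − 642,000)(1 − t)/750,000.
The (1 − t) factor cancels: (EBIT − 86,000) × 750,000 = (EBIT − 642,000) × 1,640,000.
EBIT × (1,640,000 − 750,000) = 642,000 × 1,640,000 − 86,000 × 750,000 = 988,380,000,000, so EBIT = 988,380,000,000 ÷ 890,000 = 1,110,539.33.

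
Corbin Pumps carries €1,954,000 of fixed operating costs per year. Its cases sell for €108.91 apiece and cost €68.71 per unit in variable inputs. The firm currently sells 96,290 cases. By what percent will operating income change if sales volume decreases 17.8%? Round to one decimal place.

-35.9%

At 96,290 units, contribution = 96,290 × €40.20 = €3,870,858.00.
Subtracting fixed costs: EBIT = €3,870,858.00 − €1,954,000 = €1,916,858.00.
Degree of operating leverage = €3,870,858.00 / €1,916,858.00 = 2.0194.
%ΔEBIT = DOL × %ΔSales = 2.0194 × -17.8% = -35.9%.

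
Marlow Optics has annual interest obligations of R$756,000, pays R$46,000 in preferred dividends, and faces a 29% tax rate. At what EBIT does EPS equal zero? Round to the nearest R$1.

Preferred dividends are paid after tax, so their pre-tax equivalent is R$46,000 ÷ (1 − 0.29) = R$64,788.73.
Financial break-even EBIT = interest + D_p ÷ (1 − t) = R$756,000 + R$64,788.73 = R$820,788.73.

R$820,789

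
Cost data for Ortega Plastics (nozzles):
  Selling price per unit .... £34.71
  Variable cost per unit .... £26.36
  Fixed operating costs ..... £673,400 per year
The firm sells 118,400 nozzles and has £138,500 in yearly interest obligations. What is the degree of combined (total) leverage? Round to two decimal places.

5.59

At 118,400 units, contribution = 118,400 × £8.35 = £988,640.00.
Operating income = contribution − fixed costs = £988,640.00 − £673,400 = £315,240.00. Interest = £138,500.00.
DOL = £988,640.00 ÷ £315,240.00 = 3.1362; DFL = £315,240.00 ÷ £176,740.00 = 1.7836.
Combined leverage = 3.1362 × 1.7836 = 5.5937.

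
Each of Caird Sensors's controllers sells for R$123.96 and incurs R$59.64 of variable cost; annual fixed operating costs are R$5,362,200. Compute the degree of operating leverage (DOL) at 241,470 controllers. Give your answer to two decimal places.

At 241,470 units, contribution = 241,470 × R$64.32 = R$15,531,350.40.
Operating income = contribution − fixed costs = R$15,531,350.40 − R$5,362,200 = R$10,169,150.40.
Degree of operating leverage = R$15,531,350.40 / R$10,169,150.40 = 1.5273.

1.53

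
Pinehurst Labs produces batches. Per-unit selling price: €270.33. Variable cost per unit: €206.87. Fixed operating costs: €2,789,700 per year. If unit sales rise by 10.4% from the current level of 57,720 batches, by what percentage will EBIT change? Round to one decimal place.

At 57,720 units, contribution = 57,720 × €63.46 = €3,662,911.20.
Subtracting fixed costs: EBIT = €3,662,911.20 − €2,789,700 = €873,211.20.
DOL = contribution ÷ EBIT = €3,662,911.20 ÷ €873,211.20 = 4.1948.
Operating income changes by 4.1948 × +10.4% = +43.6%.

+43.6%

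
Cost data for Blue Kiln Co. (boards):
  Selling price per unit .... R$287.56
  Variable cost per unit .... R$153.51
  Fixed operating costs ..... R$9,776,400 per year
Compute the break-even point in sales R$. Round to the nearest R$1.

CM per unit = R$287.56 − R$153.51 = R$134.05; CM ratio = R$134.05 / R$287.56 = 0.4662.
Break-even revenue = fixed costs × price ÷ CM = R$9,776,400 × R$287.56 ÷ R$134.05 = R$20,972,037.

R$20,972,037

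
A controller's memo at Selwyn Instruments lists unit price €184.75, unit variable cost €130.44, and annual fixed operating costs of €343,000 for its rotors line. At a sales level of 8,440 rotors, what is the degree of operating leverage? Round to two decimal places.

At 8,440 units, contribution = 8,440 × €54.31 = €458,376.40.
EBIT = €458,376.40 − €343,000 = €115,376.40.
DOL = contribution ÷ EBIT = €458,376.40 ÷ €115,376.40 = 3.9729.

3.97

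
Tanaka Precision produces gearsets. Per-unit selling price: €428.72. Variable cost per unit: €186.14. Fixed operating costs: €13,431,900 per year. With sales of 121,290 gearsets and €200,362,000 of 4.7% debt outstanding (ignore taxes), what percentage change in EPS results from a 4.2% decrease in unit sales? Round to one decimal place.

Contribution at this volume is 121,290 × €242.58 = €29,422,528.20.
Operating income = contribution − fixed costs = €29,422,528.20 − €13,431,900 = €15,990,628.20.
Interest = €9,417,014.00, so EBIT − I = €6,573,614.20.
DCL = total CM / (EBIT − I) = €29,422,528.20 / €6,573,614.20 = 4.4759.
%ΔEPS = DCL × %ΔSales = 4.4759 × -4.2% = -18.8%.

-18.8%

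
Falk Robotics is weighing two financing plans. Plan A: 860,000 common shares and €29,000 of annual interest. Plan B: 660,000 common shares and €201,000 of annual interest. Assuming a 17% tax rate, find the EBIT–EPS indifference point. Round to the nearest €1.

€768,600

At indifference, (EBIT − 29,000)(1 − t)/860,000 = (EBIT − 201,000)(1 − t)/660,000.
The (1 − t) factor cancels: (EBIT − 29,000) × 660,000 = (EBIT − 201,000) × 860,000.
EBIT × (860,000 − 660,000) = 201,000 × 860,000 − 29,000 × 660,000 = 153,720,000,000, so EBIT = 153,720,000,000 ÷ 200,000 = 768,600.00.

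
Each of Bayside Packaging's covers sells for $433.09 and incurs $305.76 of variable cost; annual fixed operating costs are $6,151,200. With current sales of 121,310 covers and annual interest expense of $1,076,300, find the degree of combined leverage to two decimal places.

1.88

Total contribution margin = 121,310 × $127.33 = $15,446,402.30.
Subtracting fixed costs: EBIT = $15,446,402.30 − $6,151,200 = $9,295,202.30. Interest = $1,076,300.00, so EBIT − I = $8,218,902.30.
DCL = contribution ÷ (EBIT − I) = $15,446,402.30 ÷ $8,218,902.30 = 1.8794.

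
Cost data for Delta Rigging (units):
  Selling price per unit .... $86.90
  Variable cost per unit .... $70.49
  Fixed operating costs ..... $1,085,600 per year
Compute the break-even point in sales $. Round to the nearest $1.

$5,748,851

CM per unit = $86.90 − $70.49 = $16.41; CM ratio = $16.41 / $86.90 = 0.1888.
Break-even revenue = fixed costs × price ÷ CM = $1,085,600 × $86.90 ÷ $16.41 = $5,748,851.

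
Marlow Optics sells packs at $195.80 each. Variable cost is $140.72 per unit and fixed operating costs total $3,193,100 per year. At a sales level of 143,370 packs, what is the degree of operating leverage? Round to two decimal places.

Total contribution margin = 143,370 × $55.08 = $7,896,819.60.
Operating income = contribution − fixed costs = $7,896,819.60 − $3,193,100 = $4,703,719.60.
DOL = contribution ÷ EBIT = $7,896,819.60 ÷ $4,703,719.60 = 1.6788.

1.68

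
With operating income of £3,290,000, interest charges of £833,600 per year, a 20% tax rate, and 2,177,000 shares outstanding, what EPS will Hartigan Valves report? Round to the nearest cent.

£0.90

Interest = £833,600.00, so EBT = £3,290,000 − £833,600.00 = £2,456,400.00.
Net income = £2,456,400.00 × (1 − 0.20) = £1,965,120.00.
Per share: £1,965,120.00 / 2,177,000 shares = £0.90.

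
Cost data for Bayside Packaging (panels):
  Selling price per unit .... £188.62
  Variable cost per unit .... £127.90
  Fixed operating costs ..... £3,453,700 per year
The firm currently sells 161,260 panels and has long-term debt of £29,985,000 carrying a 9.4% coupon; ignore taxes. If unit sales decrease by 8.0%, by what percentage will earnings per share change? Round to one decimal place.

-22.3%

At 161,260 units, contribution = 161,260 × £60.72 = £9,791,707.20.
EBIT = £9,791,707.20 − £3,453,700 = £6,338,007.20.
Interest = £2,818,590.00, so EBIT − I = £3,519,417.20.
DCL = total CM / (EBIT − I) = £9,791,707.20 / £3,519,417.20 = 2.7822.
EPS therefore changes by 2.7822 × (-8.0%) = -22.3%.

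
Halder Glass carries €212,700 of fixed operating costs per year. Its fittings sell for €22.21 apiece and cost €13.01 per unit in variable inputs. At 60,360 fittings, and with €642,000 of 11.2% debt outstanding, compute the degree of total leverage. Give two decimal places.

Total contribution margin = 60,360 × €9.20 = €555,312.00.
EBIT = €555,312.00 − €212,700 = €342,612.00. Interest = €71,904.00, so EBIT − I = €270,708.00.
DCL = contribution ÷ (EBIT − I) = €555,312.00 ÷ €270,708.00 = 2.0513.

2.05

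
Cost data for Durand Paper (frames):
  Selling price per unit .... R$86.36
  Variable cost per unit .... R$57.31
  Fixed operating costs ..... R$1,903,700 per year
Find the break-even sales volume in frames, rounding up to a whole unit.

65,532 frames

Contribution margin per unit = R$86.36 − R$57.31 = R$29.05.
Break-even Q = R$1,903,700 / R$29.05 = 65,531.84 → 65,532 frames.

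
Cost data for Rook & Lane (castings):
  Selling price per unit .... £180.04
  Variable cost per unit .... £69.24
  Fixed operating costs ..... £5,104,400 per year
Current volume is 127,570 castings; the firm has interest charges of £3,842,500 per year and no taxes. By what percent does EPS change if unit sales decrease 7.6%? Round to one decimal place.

-20.7%

Total contribution margin = 127,570 × £110.80 = £14,134,756.00.
EBIT = £14,134,756.00 − £5,104,400 = £9,030,356.00.
After interest of £3,842,500.00, pre-tax earnings = £5,187,856.00.
DCL = total CM / (EBIT − I) = £14,134,756.00 / £5,187,856.00 = 2.7246.
EPS therefore changes by 2.7246 × (-7.6%) = -20.7%.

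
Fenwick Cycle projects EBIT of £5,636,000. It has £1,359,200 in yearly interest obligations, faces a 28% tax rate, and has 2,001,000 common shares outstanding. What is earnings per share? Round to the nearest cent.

£1.54

Pre-tax income = £5,636,000 − £1,359,200.00 = £4,276,800.00.
After tax at 28%: net income = £4,276,800.00 × 0.72 = £3,079,296.00.
EPS = £3,079,296.00 ÷ 2,001,000 = £1.54.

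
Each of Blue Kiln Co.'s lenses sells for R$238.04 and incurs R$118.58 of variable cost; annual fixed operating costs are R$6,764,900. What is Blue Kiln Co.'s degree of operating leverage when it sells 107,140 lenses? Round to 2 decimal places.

At 107,140 units, contribution = 107,140 × R$119.46 = R$12,798,944.40.
Operating income = contribution − fixed costs = R$12,798,944.40 − R$6,764,900 = R$6,034,044.40.
Degree of operating leverage = R$12,798,944.40 / R$6,034,044.40 = 2.1211.

2.12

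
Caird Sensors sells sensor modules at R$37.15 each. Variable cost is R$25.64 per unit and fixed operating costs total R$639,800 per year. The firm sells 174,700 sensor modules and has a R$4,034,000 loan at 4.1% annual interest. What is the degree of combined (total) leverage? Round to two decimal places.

Total contribution margin = 174,700 × R$11.51 = R$2,010,797.00.
Subtracting fixed costs: EBIT = R$2,010,797.00 − R$639,800 = R$1,370,997.00. Interest = R$165,394.00, so EBIT − I = R$1,205,603.00.
DCL = contribution ÷ (EBIT − I) = R$2,010,797.00 ÷ R$1,205,603.00 = 1.6679.

1.67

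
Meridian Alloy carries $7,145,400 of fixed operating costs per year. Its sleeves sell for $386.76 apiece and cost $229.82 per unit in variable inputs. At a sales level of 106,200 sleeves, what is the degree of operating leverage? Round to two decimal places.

At 106,200 units, contribution = 106,200 × $156.94 = $16,667,028.00.
Subtracting fixed costs: EBIT = $16,667,028.00 − $7,145,400 = $9,521,628.00.
So DOL = total CM / EBIT = $16,667,028.00 / $9,521,628.00 = 1.7504.

1.75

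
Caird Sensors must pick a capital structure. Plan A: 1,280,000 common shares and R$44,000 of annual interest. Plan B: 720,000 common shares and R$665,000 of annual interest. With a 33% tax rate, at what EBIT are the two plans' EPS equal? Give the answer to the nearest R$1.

R$1,463,429

At indifference, (EBIT − 44,000)(1 − t)/1,280,000 = (EBIT − 665,000)(1 − t)/720,000.
Cancelling (1 − t) and cross-multiplying: 720,000·(EBIT − 44,000) = 1,280,000·(EBIT − 665,000).
Solving, EBIT = (665,000·1,280,000 − 44,000·720,000) / (1,280,000 − 720,000) = 819,520,000,000 / 560,000 = 1,463,428.57.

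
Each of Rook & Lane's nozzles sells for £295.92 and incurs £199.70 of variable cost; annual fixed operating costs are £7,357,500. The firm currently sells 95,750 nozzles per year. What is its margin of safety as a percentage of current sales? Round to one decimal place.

Contribution margin per unit = £295.92 − £199.70 = £96.22. Break-even units = £7,357,500 ÷ £96.22 = 76,465.39; break-even revenue = 76,465.39 × £295.92 = £22,627,638.74.
Current sales = 95,750 × £295.92 = £28,334,340.00.
Margin of safety = (£28,334,340.00 − £22,627,638.74) ÷ £28,334,340.00 = 20.1%.

20.1%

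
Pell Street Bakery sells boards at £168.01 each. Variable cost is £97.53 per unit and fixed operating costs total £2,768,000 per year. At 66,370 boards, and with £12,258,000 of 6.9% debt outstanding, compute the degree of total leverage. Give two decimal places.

4.40

Contribution at this volume is 66,370 × £70.48 = £4,677,757.60.
Operating income = contribution − fixed costs = £4,677,757.60 − £2,768,000 = £1,909,757.60. Interest = £845,802.00, so EBIT − I = £1,063,955.60.
Degree of total leverage = total CM / (EBIT − interest) = £4,677,757.60 / £1,063,955.60 = 4.3966.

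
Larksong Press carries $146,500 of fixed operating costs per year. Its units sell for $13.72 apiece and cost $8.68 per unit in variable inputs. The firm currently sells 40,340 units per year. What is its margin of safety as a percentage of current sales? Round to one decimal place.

Unit CM = price − variable cost = $13.72 − $8.68 = $5.04. Break-even units = $146,500 ÷ $5.04 = 29,067.46; break-even revenue = 29,067.46 × $13.72 = $398,805.56.
Current sales = 40,340 × $13.72 = $553,464.80.
Margin of safety = ($553,464.80 − $398,805.56) ÷ $553,464.80 = 27.9%.

27.9%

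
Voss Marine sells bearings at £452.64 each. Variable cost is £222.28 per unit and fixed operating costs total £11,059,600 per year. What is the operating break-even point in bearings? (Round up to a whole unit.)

Contribution margin per unit = £452.64 − £222.28 = £230.36.
Break-even volume = fixed costs ÷ CM per unit = £11,059,600 ÷ £230.36 = 48,010.07, so 48,011 bearings.

48,011 bearings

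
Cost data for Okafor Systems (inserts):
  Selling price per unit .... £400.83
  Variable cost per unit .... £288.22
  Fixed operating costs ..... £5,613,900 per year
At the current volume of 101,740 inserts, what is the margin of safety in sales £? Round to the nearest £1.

Contribution margin per unit = £400.83 − £288.22 = £112.61. Break-even units = £5,613,900 ÷ £112.61 = 49,852.59; break-even revenue = 49,852.59 × £400.83 = £19,982,413.08.
Current sales = 101,740 × £400.83 = £40,780,444.20.
Margin of safety = £40,780,444.20 − £19,982,413.08 = £20,798,031.

£20,798,031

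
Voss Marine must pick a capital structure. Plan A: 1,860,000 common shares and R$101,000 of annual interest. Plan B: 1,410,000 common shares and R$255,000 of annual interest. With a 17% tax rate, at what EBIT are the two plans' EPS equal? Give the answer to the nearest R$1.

R$737,533

At indifference, (EBIT − 101,000)(1 − t)/1,860,000 = (EBIT − 255,000)(1 − t)/1,410,000.
The (1 − t) factor cancels: (EBIT − 101,000) × 1,410,000 = (EBIT − 255,000) × 1,860,000.
Solving, EBIT = (255,000·1,860,000 − 101,000·1,410,000) / (1,860,000 − 1,410,000) = 331,890,000,000 / 450,000 = 737,533.33.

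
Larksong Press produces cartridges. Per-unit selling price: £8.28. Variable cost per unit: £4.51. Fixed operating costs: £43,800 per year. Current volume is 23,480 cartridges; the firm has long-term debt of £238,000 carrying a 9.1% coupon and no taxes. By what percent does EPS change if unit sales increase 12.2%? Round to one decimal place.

At 23,480 units, contribution = 23,480 × £3.77 = £88,519.60.
Subtracting fixed costs: EBIT = £88,519.60 − £43,800 = £44,719.60.
After interest of £21,658.00, pre-tax earnings = £23,061.60.
DCL = total CM / (EBIT − I) = £88,519.60 / £23,061.60 = 3.8384.
%ΔEPS = DCL × %ΔSales = 3.8384 × +12.2% = +46.8%.

+46.8%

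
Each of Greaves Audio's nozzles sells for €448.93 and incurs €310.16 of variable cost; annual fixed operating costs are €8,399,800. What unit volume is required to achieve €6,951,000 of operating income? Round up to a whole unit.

110,621 nozzles

Contribution margin per unit = €448.93 − €310.16 = €138.77.
Required volume = (fixed costs + target profit) ÷ CM = (€8,399,800 + €6,951,000) ÷ €138.77 = 110,620.45, so 110,621 nozzles.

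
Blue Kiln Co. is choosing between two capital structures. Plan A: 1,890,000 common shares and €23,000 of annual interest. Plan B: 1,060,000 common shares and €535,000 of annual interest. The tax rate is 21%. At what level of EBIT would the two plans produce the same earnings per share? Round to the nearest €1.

Set EPS_A = EPS_B: (EBIT − €23,000)(1 − 0.21) ÷ 1,890,000 = (EBIT − €535,000)(1 − 0.21) ÷ 1,060,000.
Cancelling (1 − t) and cross-multiplying: 1,060,000·(EBIT − 23,000) = 1,890,000·(EBIT − 535,000).
Solving, EBIT = (535,000·1,890,000 − 23,000·1,060,000) / (1,890,000 − 1,060,000) = 986,770,000,000 / 830,000 = 1,188,879.52.

€1,188,880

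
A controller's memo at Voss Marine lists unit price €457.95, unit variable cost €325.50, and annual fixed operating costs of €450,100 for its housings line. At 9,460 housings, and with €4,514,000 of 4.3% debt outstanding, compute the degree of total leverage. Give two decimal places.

Total contribution margin = 9,460 × €132.45 = €1,252,977.00.
Operating income = contribution − fixed costs = €1,252,977.00 − €450,100 = €802,877.00. Interest = €194,102.00.
DOL = €1,252,977.00 ÷ €802,877.00 = 1.5606; DFL = €802,877.00 ÷ €608,775.00 = 1.3188.
DCL = DOL × DFL = 1.5606 × 1.3188 = 2.0581.

2.06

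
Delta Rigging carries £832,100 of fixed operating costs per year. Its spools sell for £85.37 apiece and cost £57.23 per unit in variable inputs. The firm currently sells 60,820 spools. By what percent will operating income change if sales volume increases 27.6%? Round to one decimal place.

+53.7%

Total contribution margin = 60,820 × £28.14 = £1,711,474.80.
Operating income = contribution − fixed costs = £1,711,474.80 − £832,100 = £879,374.80.
DOL = contribution ÷ EBIT = £1,711,474.80 ÷ £879,374.80 = 1.9462.
Operating income changes by 1.9462 × +27.6% = +53.7%.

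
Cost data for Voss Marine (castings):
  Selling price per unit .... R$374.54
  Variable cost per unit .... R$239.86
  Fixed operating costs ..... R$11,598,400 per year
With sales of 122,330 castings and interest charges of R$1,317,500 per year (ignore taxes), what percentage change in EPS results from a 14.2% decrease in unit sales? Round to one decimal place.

-65.7%

Contribution at this volume is 122,330 × R$134.68 = R$16,475,404.40.
EBIT = R$16,475,404.40 − R$11,598,400 = R$4,877,004.40.
After interest of R$1,317,500.00, pre-tax earnings = R$3,559,504.40.
DCL = total CM / (EBIT − I) = R$16,475,404.40 / R$3,559,504.40 = 4.6286.
%ΔEPS = DCL × %ΔSales = 4.6286 × -14.2% = -65.7%.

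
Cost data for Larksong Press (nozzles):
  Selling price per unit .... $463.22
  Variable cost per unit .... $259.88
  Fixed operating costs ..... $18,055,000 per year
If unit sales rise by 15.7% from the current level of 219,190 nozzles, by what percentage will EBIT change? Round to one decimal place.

At 219,190 units, contribution = 219,190 × $203.34 = $44,570,094.60.
EBIT = $44,570,094.60 − $18,055,000 = $26,515,094.60.
So DOL = total CM / EBIT = $44,570,094.60 / $26,515,094.60 = 1.6809.
Operating income changes by 1.6809 × +15.7% = +26.4%.

+26.4%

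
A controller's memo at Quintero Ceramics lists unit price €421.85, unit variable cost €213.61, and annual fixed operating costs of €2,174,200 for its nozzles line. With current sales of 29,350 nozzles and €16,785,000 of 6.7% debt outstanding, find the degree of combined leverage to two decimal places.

2.17

At 29,350 units, contribution = 29,350 × €208.24 = €6,111,844.00.
Subtracting fixed costs: EBIT = €6,111,844.00 − €2,174,200 = €3,937,644.00. Interest = €1,124,595.00, so EBIT − I = €2,813,049.00.
DCL = contribution ÷ (EBIT − I) = €6,111,844.00 ÷ €2,813,049.00 = 2.1727.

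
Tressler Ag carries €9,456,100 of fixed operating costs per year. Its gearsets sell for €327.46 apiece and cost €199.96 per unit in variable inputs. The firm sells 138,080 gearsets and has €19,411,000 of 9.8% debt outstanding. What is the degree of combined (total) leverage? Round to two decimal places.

At 138,080 units, contribution = 138,080 × €127.50 = €17,605,200.00.
Subtracting fixed costs: EBIT = €17,605,200.00 − €9,456,100 = €8,149,100.00. Interest = €1,902,278.00, so EBIT − I = €6,246,822.00.
DCL = contribution ÷ (EBIT − I) = €17,605,200.00 ÷ €6,246,822.00 = 2.8183.

2.82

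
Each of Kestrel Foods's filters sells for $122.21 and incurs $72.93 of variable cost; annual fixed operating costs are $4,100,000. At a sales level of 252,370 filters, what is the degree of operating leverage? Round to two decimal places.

1.49

Contribution at this volume is 252,370 × $49.28 = $12,436,793.60.
EBIT = $12,436,793.60 − $4,100,000 = $8,336,793.60.
DOL = contribution ÷ EBIT = $12,436,793.60 ÷ $8,336,793.60 = 1.4918.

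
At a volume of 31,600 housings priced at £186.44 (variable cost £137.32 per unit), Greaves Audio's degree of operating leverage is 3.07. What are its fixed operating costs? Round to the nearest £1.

£1,046,592

Contribution at this volume is 31,600 × £49.12 = £1,552,192.00.
Since DOL = CM ÷ EBIT, EBIT = £1,552,192.00 ÷ 3.07 = £505,600.00.
And FC = contribution − EBIT = £1,552,192.00 − £505,600.00 = £1,046,592.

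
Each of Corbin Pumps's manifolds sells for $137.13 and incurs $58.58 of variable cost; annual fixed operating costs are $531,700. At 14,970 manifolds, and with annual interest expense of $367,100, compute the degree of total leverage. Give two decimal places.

4.24

Contribution at this volume is 14,970 × $78.55 = $1,175,893.50.
EBIT = $1,175,893.50 − $531,700 = $644,193.50. Interest = $367,100.00, so EBIT − I = $277,093.50.
DCL = contribution ÷ (EBIT − I) = $1,175,893.50 ÷ $277,093.50 = 4.2437.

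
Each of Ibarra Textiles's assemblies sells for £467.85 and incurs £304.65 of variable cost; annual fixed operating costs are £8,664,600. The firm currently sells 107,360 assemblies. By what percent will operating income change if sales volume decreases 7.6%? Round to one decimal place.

-15.0%

Contribution at this volume is 107,360 × £163.20 = £17,521,152.00.
EBIT = £17,521,152.00 − £8,664,600 = £8,856,552.00.
So DOL = total CM / EBIT = £17,521,152.00 / £8,856,552.00 = 1.9783.
%ΔEBIT = DOL × %ΔSales = 1.9783 × -7.6% = -15.0%.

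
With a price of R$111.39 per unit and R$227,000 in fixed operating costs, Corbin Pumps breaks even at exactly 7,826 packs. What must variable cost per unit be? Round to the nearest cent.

At break-even, FC = Q × (P − VC), so P − VC = R$227,000 ÷ 7,826 = R$29.0059.
Variable cost per unit = R$111.39 − R$29.0059 = R$82.38.

R$82.38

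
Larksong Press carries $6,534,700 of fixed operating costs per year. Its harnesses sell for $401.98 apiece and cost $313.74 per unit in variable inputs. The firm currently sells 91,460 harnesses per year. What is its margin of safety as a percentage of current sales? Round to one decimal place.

Contribution margin per unit = $401.98 − $313.74 = $88.24. Break-even units = $6,534,700 ÷ $88.24 = 74,055.98; break-even revenue = 74,055.98 × $401.98 = $29,769,024.32.
Current sales = 91,460 × $401.98 = $36,765,090.80.
Margin of safety = ($36,765,090.80 − $29,769,024.32) ÷ $36,765,090.80 = 19.0%.

19.0%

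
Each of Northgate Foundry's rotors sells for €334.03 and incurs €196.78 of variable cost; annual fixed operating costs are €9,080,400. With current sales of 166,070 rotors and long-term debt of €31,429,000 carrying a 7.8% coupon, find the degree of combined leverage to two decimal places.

2.02

Contribution at this volume is 166,070 × €137.25 = €22,793,107.50.
Operating income = contribution − fixed costs = €22,793,107.50 − €9,080,400 = €13,712,707.50. Interest = €2,451,462.00.
DOL = €22,793,107.50 ÷ €13,712,707.50 = 1.6622; DFL = €13,712,707.50 ÷ €11,261,245.50 = 1.2177.
Combined leverage = 1.6622 × 1.2177 = 2.0241.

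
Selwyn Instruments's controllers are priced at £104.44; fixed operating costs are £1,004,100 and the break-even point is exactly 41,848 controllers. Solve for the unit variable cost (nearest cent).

£80.45

At break-even, FC = Q × (P − VC), so P − VC = £1,004,100 ÷ 41,848 = £23.9940.
Hence VC = price − CM = £104.44 − £23.9940 = £80.45.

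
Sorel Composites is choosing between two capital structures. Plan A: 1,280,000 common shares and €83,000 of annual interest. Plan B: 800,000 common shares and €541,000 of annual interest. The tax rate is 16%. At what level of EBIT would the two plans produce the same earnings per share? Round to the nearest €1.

Set EPS_A = EPS_B: (EBIT − €83,000)(1 − 0.16) ÷ 1,280,000 = (EBIT − €541,000)(1 − 0.16) ÷ 800,000.
Cancelling (1 − t) and cross-multiplying: 800,000·(EBIT − 83,000) = 1,280,000·(EBIT − 541,000).
Solving, EBIT = (541,000·1,280,000 − 83,000·800,000) / (1,280,000 − 800,000) = 626,080,000,000 / 480,000 = 1,304,333.33.

€1,304,333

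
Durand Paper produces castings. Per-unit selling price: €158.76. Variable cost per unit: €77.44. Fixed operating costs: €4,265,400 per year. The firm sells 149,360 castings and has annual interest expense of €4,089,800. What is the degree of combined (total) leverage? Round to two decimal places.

3.20

Total contribution margin = 149,360 × €81.32 = €12,145,955.20.
Subtracting fixed costs: EBIT = €12,145,955.20 − €4,265,400 = €7,880,555.20. Interest = €4,089,800.00.
DOL = €12,145,955.20 ÷ €7,880,555.20 = 1.5413; DFL = €7,880,555.20 ÷ €3,790,755.20 = 2.0789.
Combined leverage = 1.5413 × 2.0789 = 3.2042.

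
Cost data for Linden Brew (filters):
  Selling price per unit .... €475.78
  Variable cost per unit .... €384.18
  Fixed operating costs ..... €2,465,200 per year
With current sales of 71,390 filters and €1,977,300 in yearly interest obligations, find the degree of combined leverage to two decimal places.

Total contribution margin = 71,390 × €91.60 = €6,539,324.00.
Subtracting fixed costs: EBIT = €6,539,324.00 − €2,465,200 = €4,074,124.00. Interest = €1,977,300.00.
DOL = €6,539,324.00 ÷ €4,074,124.00 = 1.6051; DFL = €4,074,124.00 ÷ €2,096,824.00 = 1.9430.
DCL = DOL × DFL = 1.6051 × 1.9430 = 3.1187.

3.12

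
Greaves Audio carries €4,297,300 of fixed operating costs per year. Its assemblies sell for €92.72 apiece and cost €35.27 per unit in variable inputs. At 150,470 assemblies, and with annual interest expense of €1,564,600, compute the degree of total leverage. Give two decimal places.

Total contribution margin = 150,470 × €57.45 = €8,644,501.50.
Subtracting fixed costs: EBIT = €8,644,501.50 − €4,297,300 = €4,347,201.50. Interest = €1,564,600.00.
DOL = €8,644,501.50 ÷ €4,347,201.50 = 1.9885; DFL = €4,347,201.50 ÷ €2,782,601.50 = 1.5623.
DCL = DOL × DFL = 1.9885 × 1.5623 = 3.1066.

3.11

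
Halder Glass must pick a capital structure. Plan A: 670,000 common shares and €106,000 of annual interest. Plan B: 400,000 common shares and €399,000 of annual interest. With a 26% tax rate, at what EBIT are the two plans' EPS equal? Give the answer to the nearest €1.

Set EPS_A = EPS_B: (EBIT − €106,000)(1 − 0.26) ÷ 670,000 = (EBIT − €399,000)(1 − 0.26) ÷ 400,000.
Cancelling (1 − t) and cross-multiplying: 400,000·(EBIT − 106,000) = 670,000·(EBIT − 399,000).
EBIT × (670,000 − 400,000) = 399,000 × 670,000 − 106,000 × 400,000 = 224,930,000,000, so EBIT = 224,930,000,000 ÷ 270,000 = 833,074.07.

€833,074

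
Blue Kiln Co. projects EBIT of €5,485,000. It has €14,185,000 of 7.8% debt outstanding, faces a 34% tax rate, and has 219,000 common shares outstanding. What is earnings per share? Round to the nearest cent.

€13.20

Pre-tax income = €5,485,000 − €1,106,430.00 = €4,378,570.00.
After tax at 34%: net income = €4,378,570.00 × 0.66 = €2,889,856.20.
Per share: €2,889,856.20 / 219,000 shares = €13.20.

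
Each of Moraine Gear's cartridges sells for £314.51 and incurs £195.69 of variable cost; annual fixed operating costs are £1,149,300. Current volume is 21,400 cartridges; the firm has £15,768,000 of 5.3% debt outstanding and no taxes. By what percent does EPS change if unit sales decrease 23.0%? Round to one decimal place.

-104.9%

Contribution at this volume is 21,400 × £118.82 = £2,542,748.00.
Subtracting fixed costs: EBIT = £2,542,748.00 − £1,149,300 = £1,393,448.00.
After interest of £835,704.00, pre-tax earnings = £557,744.00.
DCL = total CM / (EBIT − I) = £2,542,748.00 / £557,744.00 = 4.5590.
EPS therefore changes by 4.5590 × (-23.0%) = -104.9%.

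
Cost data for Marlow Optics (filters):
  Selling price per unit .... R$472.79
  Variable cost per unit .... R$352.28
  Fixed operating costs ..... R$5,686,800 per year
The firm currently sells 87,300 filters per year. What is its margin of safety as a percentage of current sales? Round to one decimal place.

Contribution margin per unit = R$472.79 − R$352.28 = R$120.51. Break-even units = R$5,686,800 ÷ R$120.51 = 47,189.44; break-even revenue = 47,189.44 × R$472.79 = R$22,310,697.64.
Current sales = 87,300 × R$472.79 = R$41,274,567.00.
Margin of safety = (R$41,274,567.00 − R$22,310,697.64) ÷ R$41,274,567.00 = 45.9%.

45.9%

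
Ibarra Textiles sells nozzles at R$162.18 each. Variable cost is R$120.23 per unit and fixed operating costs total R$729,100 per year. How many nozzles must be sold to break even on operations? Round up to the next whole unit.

17,381 nozzles

Each unit contributes R$162.18 − R$120.23 = R$41.95.
Break-even Q = R$729,100 / R$41.95 = 17,380.21 → 17,381 nozzles.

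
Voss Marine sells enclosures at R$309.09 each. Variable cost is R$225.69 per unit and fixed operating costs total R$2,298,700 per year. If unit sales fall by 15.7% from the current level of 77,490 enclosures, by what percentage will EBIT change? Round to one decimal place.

At 77,490 units, contribution = 77,490 × R$83.40 = R$6,462,666.00.
Subtracting fixed costs: EBIT = R$6,462,666.00 − R$2,298,700 = R$4,163,966.00.
So DOL = total CM / EBIT = R$6,462,666.00 / R$4,163,966.00 = 1.5520.
So EBIT moves 1.5520 × (-15.7%) = -24.4%.

-24.4%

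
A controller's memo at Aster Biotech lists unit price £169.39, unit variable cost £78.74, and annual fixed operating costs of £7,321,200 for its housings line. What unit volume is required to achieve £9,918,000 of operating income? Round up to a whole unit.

Unit CM = price − variable cost = £169.39 − £78.74 = £90.65.
Need Q such that Q × £90.65 − £7,321,200 = £9,918,000, i.e. Q = £17,239,200 / £90.65 = 190,173.19 → 190,174.

190,174 housings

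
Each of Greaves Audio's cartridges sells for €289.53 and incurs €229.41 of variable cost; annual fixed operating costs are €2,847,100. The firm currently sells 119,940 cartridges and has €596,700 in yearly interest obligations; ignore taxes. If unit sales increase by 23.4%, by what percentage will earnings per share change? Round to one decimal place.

+44.8%

Contribution at this volume is 119,940 × €60.12 = €7,210,792.80.
Operating income = contribution − fixed costs = €7,210,792.80 − €2,847,100 = €4,363,692.80.
Interest = €596,700.00, so EBIT − I = €3,766,992.80.
DCL = total CM / (EBIT − I) = €7,210,792.80 / €3,766,992.80 = 1.9142.
%ΔEPS = DCL × %ΔSales = 1.9142 × +23.4% = +44.8%.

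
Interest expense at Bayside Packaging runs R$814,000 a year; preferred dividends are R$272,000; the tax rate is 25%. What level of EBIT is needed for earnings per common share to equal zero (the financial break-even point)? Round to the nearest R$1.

R$1,176,667

Grossing the preferred dividend up to pre-tax terms: R$272,000 / (1 − 0.25) = R$362,666.67.
Financial break-even EBIT = interest + D_p ÷ (1 − t) = R$814,000 + R$362,666.67 = R$1,176,666.67.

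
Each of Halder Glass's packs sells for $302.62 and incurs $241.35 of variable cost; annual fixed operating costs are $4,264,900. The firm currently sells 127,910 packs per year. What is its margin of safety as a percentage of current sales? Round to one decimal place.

45.6%

Each unit contributes $302.62 − $241.35 = $61.27. Break-even units = $4,264,900 ÷ $61.27 = 69,608.29; break-even revenue = 69,608.29 × $302.62 = $21,064,861.07.
Current sales = 127,910 × $302.62 = $38,708,124.20.
Margin of safety = ($38,708,124.20 − $21,064,861.07) ÷ $38,708,124.20 = 45.6%.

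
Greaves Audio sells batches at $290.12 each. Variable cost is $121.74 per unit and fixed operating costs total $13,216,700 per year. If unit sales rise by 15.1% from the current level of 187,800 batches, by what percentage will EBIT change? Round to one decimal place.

+25.9%

Total contribution margin = 187,800 × $168.38 = $31,621,764.00.
Subtracting fixed costs: EBIT = $31,621,764.00 − $13,216,700 = $18,405,064.00.
Degree of operating leverage = $31,621,764.00 / $18,405,064.00 = 1.7181.
%ΔEBIT = DOL × %ΔSales = 1.7181 × +15.1% = +25.9%.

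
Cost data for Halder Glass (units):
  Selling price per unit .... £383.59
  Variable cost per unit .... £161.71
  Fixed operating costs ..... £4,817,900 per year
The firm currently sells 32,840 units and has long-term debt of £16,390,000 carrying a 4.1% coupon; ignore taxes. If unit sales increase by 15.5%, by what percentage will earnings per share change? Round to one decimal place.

+62.9%

At 32,840 units, contribution = 32,840 × £221.88 = £7,286,539.20.
EBIT = £7,286,539.20 − £4,817,900 = £2,468,639.20.
Interest = £671,990.00, so EBIT − I = £1,796,649.20.
DCL = total CM / (EBIT − I) = £7,286,539.20 / £1,796,649.20 = 4.0556.
EPS therefore changes by 4.0556 × (+15.5%) = +62.9%.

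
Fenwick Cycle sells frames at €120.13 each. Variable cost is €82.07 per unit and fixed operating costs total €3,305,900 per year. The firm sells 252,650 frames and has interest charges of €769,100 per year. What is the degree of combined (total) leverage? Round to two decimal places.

At 252,650 units, contribution = 252,650 × €38.06 = €9,615,859.00.
EBIT = €9,615,859.00 − €3,305,900 = €6,309,959.00. Interest = €769,100.00.
DOL = €9,615,859.00 ÷ €6,309,959.00 = 1.5239; DFL = €6,309,959.00 ÷ €5,540,859.00 = 1.1388.
Combined leverage = 1.5239 × 1.1388 = 1.7354.

1.74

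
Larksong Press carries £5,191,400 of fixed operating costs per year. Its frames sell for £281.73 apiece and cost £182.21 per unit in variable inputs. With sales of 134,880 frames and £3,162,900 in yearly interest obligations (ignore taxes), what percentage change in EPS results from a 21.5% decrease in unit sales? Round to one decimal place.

At 134,880 units, contribution = 134,880 × £99.52 = £13,423,257.60.
EBIT = £13,423,257.60 − £5,191,400 = £8,231,857.60.
Interest = £3,162,900.00, so EBIT − I = £5,068,957.60.
DCL = total CM / (EBIT − I) = £13,423,257.60 / £5,068,957.60 = 2.6481.
%ΔEPS = DCL × %ΔSales = 2.6481 × -21.5% = -56.9%.

-56.9%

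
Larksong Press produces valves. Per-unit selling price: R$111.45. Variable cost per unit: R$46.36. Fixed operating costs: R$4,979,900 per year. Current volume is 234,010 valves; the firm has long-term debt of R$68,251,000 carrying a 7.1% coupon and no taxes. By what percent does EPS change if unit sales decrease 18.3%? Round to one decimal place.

At 234,010 units, contribution = 234,010 × R$65.09 = R$15,231,710.90.
Subtracting fixed costs: EBIT = R$15,231,710.90 − R$4,979,900 = R$10,251,810.90.
After interest of R$4,845,821.00, pre-tax earnings = R$5,405,989.90.
DCL = total CM / (EBIT − I) = R$15,231,710.90 / R$5,405,989.90 = 2.8176.
%ΔEPS = DCL × %ΔSales = 2.8176 × -18.3% = -51.6%.

-51.6%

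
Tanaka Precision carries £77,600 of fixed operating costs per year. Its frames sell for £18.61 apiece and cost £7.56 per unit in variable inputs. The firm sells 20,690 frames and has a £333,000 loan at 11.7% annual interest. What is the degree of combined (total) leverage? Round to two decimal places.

Total contribution margin = 20,690 × £11.05 = £228,624.50.
Subtracting fixed costs: EBIT = £228,624.50 − £77,600 = £151,024.50. Interest = £38,961.00, so EBIT − I = £112,063.50.
Degree of total leverage = total CM / (EBIT − interest) = £228,624.50 / £112,063.50 = 2.0401.

2.04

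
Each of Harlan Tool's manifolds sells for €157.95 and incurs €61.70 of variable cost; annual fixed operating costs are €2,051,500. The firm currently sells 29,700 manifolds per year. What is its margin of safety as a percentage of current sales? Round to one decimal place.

Unit CM = price − variable cost = €157.95 − €61.70 = €96.25. Break-even units = €2,051,500 ÷ €96.25 = 21,314.29; break-even revenue = 21,314.29 × €157.95 = €3,366,591.43.
Current sales = 29,700 × €157.95 = €4,691,115.00.
Margin of safety = (€4,691,115.00 − €3,366,591.43) ÷ €4,691,115.00 = 28.2%.

28.2%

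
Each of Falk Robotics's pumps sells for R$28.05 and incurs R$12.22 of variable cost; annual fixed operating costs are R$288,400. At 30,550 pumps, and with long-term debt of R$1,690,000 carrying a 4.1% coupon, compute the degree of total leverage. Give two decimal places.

Total contribution margin = 30,550 × R$15.83 = R$483,606.50.
EBIT = R$483,606.50 − R$288,400 = R$195,206.50. Interest = R$69,290.00.
DOL = R$483,606.50 ÷ R$195,206.50 = 2.4774; DFL = R$195,206.50 ÷ R$125,916.50 = 1.5503.
DCL = DOL × DFL = 2.4774 × 1.5503 = 3.8407.

3.84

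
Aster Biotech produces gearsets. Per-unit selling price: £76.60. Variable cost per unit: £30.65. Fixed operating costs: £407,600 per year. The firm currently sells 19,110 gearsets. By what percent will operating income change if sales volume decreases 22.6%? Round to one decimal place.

Total contribution margin = 19,110 × £45.95 = £878,104.50.
Subtracting fixed costs: EBIT = £878,104.50 − £407,600 = £470,504.50.
DOL = contribution ÷ EBIT = £878,104.50 ÷ £470,504.50 = 1.8663.
So EBIT moves 1.8663 × (-22.6%) = -42.2%.

-42.2%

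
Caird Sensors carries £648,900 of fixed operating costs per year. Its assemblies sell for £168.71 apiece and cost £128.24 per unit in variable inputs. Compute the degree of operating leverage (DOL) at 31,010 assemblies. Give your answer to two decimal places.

2.07

At 31,010 units, contribution = 31,010 × £40.47 = £1,254,974.70.
EBIT = £1,254,974.70 − £648,900 = £606,074.70.
So DOL = total CM / EBIT = £1,254,974.70 / £606,074.70 = 2.0707.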